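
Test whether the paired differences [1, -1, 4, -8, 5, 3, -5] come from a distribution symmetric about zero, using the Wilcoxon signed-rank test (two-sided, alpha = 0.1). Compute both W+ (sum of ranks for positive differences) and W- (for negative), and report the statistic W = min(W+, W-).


Step 1: Drop any zero differences (none here) and take |d_i|.
|d| = [1, 1, 4, 8, 5, 3, 5]
Step 2: Midrank |d_i| (ties get averaged ranks).
ranks: |1|->1.5, |1|->1.5, |4|->4, |8|->7, |5|->5.5, |3|->3, |5|->5.5
Step 3: Attach original signs; sum ranks with positive sign and with negative sign.
W+ = 1.5 + 4 + 5.5 + 3 = 14
W- = 1.5 + 7 + 5.5 = 14
(Check: W+ + W- = 28 should equal n(n+1)/2 = 28.)
Step 4: Test statistic W = min(W+, W-) = 14.
Step 5: Ties in |d|, so use the tie-corrected normal approximation.
        E[W] = n(n+1)/4 = 7*8/4 = 14.
        Tie groups: |d|=1 (t=2), |d|=5 (t=2); sum(t^3 - t) = 12.
        Var[W] = n(n+1)(2n+1)/24 - sum(t^3-t)/48 = 840/24 - 12/48 = 34.75.
        z = (W - E[W]) / sqrt(Var[W]) = (14 - 14) / 5.8949 = 0.0000.
        Two-sided p = 2*Phi(z) = 1.000000.
Step 6: alpha = 0.1. fail to reject H0.

W+ = 14, W- = 14, W = min = 14, p = 1.000000, fail to reject H0.


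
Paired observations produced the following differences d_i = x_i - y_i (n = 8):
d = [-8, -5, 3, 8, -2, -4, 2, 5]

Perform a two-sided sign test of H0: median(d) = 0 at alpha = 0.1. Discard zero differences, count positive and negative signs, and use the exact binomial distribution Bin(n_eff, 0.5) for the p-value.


Step 1: Discard zero differences. Original n = 8; n_eff = number of nonzero differences = 8.
Nonzero differences (with sign): -8, -5, +3, +8, -2, -4, +2, +5
Step 2: Count signs: positive = 4, negative = 4.
Step 3: Under H0: P(positive) = 0.5, so the number of positives S ~ Bin(8, 0.5).
Step 4: Two-sided exact p-value = sum of Bin(8,0.5) probabilities at or below the observed probability = 1.000000.
Step 5: alpha = 0.1. fail to reject H0.

n_eff = 8, pos = 4, neg = 4, p = 1.000000, fail to reject H0.


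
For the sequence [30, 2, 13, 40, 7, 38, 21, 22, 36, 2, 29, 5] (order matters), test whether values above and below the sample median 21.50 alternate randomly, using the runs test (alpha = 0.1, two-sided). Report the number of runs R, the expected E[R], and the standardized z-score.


Step 1: Compute median = 21.50; label A = above, B = below.
Labels in order: ABBABABAABAB  (n_A = 6, n_B = 6)
Step 2: Count runs R = 10.
Step 3: Under H0 (random ordering), E[R] = 2*n_A*n_B/(n_A+n_B) + 1 = 2*6*6/12 + 1 = 7.0000.
        Var[R] = 2*n_A*n_B*(2*n_A*n_B - n_A - n_B) / ((n_A+n_B)^2 * (n_A+n_B-1)) = 4320/1584 = 2.7273.
        SD[R] = 1.6514.
Step 4: Continuity-corrected z = (R - 0.5 - E[R]) / SD[R] = (10 - 0.5 - 7.0000) / 1.6514 = 1.5138.
Step 5: Two-sided p-value via normal approximation = 2*(1 - Phi(|z|)) = 0.130070.
Step 6: alpha = 0.1. fail to reject H0.

R = 10, z = 1.5138, p = 0.130070, fail to reject H0.


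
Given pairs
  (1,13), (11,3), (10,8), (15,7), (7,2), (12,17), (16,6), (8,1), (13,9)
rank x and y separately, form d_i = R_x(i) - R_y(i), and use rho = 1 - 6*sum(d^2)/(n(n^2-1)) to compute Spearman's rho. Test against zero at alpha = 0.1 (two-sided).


Step 1: Rank x and y separately (midranks; no ties here).
rank(x): 1->1, 11->5, 10->4, 15->8, 7->2, 12->6, 16->9, 8->3, 13->7
rank(y): 13->8, 3->3, 8->6, 7->5, 2->2, 17->9, 6->4, 1->1, 9->7
Step 2: d_i = R_x(i) - R_y(i); compute d_i^2.
  (1-8)^2=49, (5-3)^2=4, (4-6)^2=4, (8-5)^2=9, (2-2)^2=0, (6-9)^2=9, (9-4)^2=25, (3-1)^2=4, (7-7)^2=0
sum(d^2) = 104.
Step 3: rho = 1 - 6*104 / (9*(9^2 - 1)) = 1 - 624/720 = 0.133333.
Step 4: Under H0, t = rho * sqrt((n-2)/(1-rho^2)) = 0.3559 ~ t(7).
Step 5: Two-sided p-value from the t-distribution with 7 df = 0.732368.
Step 6: alpha = 0.1. fail to reject H0.

rho = 0.1333, p = 0.732368, fail to reject H0 at alpha = 0.1.


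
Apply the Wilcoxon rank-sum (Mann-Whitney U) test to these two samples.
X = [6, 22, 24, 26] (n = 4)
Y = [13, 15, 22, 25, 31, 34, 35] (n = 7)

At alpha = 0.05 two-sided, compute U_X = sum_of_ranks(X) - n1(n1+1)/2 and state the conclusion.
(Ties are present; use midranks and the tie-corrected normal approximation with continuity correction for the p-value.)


Step 1: Combine and sort all 11 observations; assign midranks.
sorted (value, group): (6,X), (13,Y), (15,Y), (22,X), (22,Y), (24,X), (25,Y), (26,X), (31,Y), (34,Y), (35,Y)
ranks: 6->1, 13->2, 15->3, 22->4.5, 22->4.5, 24->6, 25->7, 26->8, 31->9, 34->10, 35->11
Step 2: Rank sum for X: R1 = 1 + 4.5 + 6 + 8 = 19.5.
Step 3: U_X = R1 - n1(n1+1)/2 = 19.5 - 4*5/2 = 19.5 - 10 = 9.5.
       U_Y = n1*n2 - U_X = 28 - 9.5 = 18.5.
Step 4: Ties are present, so use the tie-corrected normal approximation (with continuity correction) for the p-value.
Step 5: p-value = 0.448659; compare to alpha = 0.05. fail to reject H0.

U_X = 9.5, p = 0.448659, fail to reject H0 at alpha = 0.05.


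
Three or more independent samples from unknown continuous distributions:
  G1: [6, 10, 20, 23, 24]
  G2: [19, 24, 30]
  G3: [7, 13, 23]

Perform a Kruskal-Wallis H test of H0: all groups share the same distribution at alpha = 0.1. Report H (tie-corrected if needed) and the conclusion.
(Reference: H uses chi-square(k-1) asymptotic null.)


Step 1: Combine all N = 11 observations and assign midranks.
sorted (value, group, rank): (6,G1,1), (7,G3,2), (10,G1,3), (13,G3,4), (19,G2,5), (20,G1,6), (23,G1,7.5), (23,G3,7.5), (24,G1,9.5), (24,G2,9.5), (30,G2,11)
Step 2: Sum ranks within each group.
R_1 = 27 (n_1 = 5)
R_2 = 25.5 (n_2 = 3)
R_3 = 13.5 (n_3 = 3)
Step 3: H = 12/(N(N+1)) * sum(R_i^2/n_i) - 3(N+1)
     = 12/(11*12) * (27^2/5 + 25.5^2/3 + 13.5^2/3) - 3*12
     = 0.090909 * 423.3 - 36
     = 2.481818.
Step 4: Ties present; correction factor C = 1 - 12/(11^3 - 11) = 0.990909. Corrected H = 2.481818 / 0.990909 = 2.504587.
Step 5: Under H0, H ~ chi^2(2); p-value = 0.285848.
Step 6: alpha = 0.1. fail to reject H0.

H = 2.5046, df = 2, p = 0.285848, fail to reject H0.


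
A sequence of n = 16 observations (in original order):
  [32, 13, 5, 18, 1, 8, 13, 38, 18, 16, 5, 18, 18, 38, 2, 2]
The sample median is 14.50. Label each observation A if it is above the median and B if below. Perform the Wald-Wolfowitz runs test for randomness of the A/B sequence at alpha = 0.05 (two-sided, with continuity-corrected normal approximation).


Step 1: Compute median = 14.50; label A = above, B = below.
Labels in order: ABBABBBAAABAAABB  (n_A = 8, n_B = 8)
Step 2: Count runs R = 8.
Step 3: Under H0 (random ordering), E[R] = 2*n_A*n_B/(n_A+n_B) + 1 = 2*8*8/16 + 1 = 9.0000.
        Var[R] = 2*n_A*n_B*(2*n_A*n_B - n_A - n_B) / ((n_A+n_B)^2 * (n_A+n_B-1)) = 14336/3840 = 3.7333.
        SD[R] = 1.9322.
Step 4: Continuity-corrected z = (R + 0.5 - E[R]) / SD[R] = (8 + 0.5 - 9.0000) / 1.9322 = -0.2588.
Step 5: Two-sided p-value via normal approximation = 2*(1 - Phi(|z|)) = 0.795809.
Step 6: alpha = 0.05. fail to reject H0.

R = 8, z = -0.2588, p = 0.795809, fail to reject H0.


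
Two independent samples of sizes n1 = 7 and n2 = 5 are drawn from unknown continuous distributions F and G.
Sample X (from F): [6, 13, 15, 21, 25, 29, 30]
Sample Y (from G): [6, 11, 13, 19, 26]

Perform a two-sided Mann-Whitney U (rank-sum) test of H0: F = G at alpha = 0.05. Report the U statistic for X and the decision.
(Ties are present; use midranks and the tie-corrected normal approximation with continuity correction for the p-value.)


Step 1: Combine and sort all 12 observations; assign midranks.
sorted (value, group): (6,X), (6,Y), (11,Y), (13,X), (13,Y), (15,X), (19,Y), (21,X), (25,X), (26,Y), (29,X), (30,X)
ranks: 6->1.5, 6->1.5, 11->3, 13->4.5, 13->4.5, 15->6, 19->7, 21->8, 25->9, 26->10, 29->11, 30->12
Step 2: Rank sum for X: R1 = 1.5 + 4.5 + 6 + 8 + 9 + 11 + 12 = 52.
Step 3: U_X = R1 - n1(n1+1)/2 = 52 - 7*8/2 = 52 - 28 = 24.
       U_Y = n1*n2 - U_X = 35 - 24 = 11.
Step 4: Ties are present, so use the tie-corrected normal approximation (with continuity correction) for the p-value.
Step 5: p-value = 0.328162; compare to alpha = 0.05. fail to reject H0.

U_X = 24, p = 0.328162, fail to reject H0 at alpha = 0.05.


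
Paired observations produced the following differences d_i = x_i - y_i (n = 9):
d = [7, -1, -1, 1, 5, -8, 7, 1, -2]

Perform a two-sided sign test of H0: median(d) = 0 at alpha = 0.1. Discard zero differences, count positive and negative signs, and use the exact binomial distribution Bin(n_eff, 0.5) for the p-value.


Step 1: Discard zero differences. Original n = 9; n_eff = number of nonzero differences = 9.
Nonzero differences (with sign): +7, -1, -1, +1, +5, -8, +7, +1, -2
Step 2: Count signs: positive = 5, negative = 4.
Step 3: Under H0: P(positive) = 0.5, so the number of positives S ~ Bin(9, 0.5).
Step 4: Two-sided exact p-value = sum of Bin(9,0.5) probabilities at or below the observed probability = 1.000000.
Step 5: alpha = 0.1. fail to reject H0.

n_eff = 9, pos = 5, neg = 4, p = 1.000000, fail to reject H0.


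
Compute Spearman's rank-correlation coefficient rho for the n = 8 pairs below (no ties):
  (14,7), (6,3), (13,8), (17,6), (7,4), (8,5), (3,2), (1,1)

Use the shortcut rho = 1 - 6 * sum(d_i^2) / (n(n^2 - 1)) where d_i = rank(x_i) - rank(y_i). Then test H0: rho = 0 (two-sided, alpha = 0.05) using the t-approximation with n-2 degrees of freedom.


Step 1: Rank x and y separately (midranks; no ties here).
rank(x): 14->7, 6->3, 13->6, 17->8, 7->4, 8->5, 3->2, 1->1
rank(y): 7->7, 3->3, 8->8, 6->6, 4->4, 5->5, 2->2, 1->1
Step 2: d_i = R_x(i) - R_y(i); compute d_i^2.
  (7-7)^2=0, (3-3)^2=0, (6-8)^2=4, (8-6)^2=4, (4-4)^2=0, (5-5)^2=0, (2-2)^2=0, (1-1)^2=0
sum(d^2) = 8.
Step 3: rho = 1 - 6*8 / (8*(8^2 - 1)) = 1 - 48/504 = 0.904762.
Step 4: Under H0, t = rho * sqrt((n-2)/(1-rho^2)) = 5.2034 ~ t(6).
Step 5: Two-sided p-value from the t-distribution with 6 df = 0.002008.
Step 6: alpha = 0.05. reject H0.

rho = 0.9048, p = 0.002008, reject H0 at alpha = 0.05.


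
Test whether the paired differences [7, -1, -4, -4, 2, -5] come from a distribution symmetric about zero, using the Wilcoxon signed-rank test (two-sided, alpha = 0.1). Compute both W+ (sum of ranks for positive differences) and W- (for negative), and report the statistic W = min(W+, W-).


Step 1: Drop any zero differences (none here) and take |d_i|.
|d| = [7, 1, 4, 4, 2, 5]
Step 2: Midrank |d_i| (ties get averaged ranks).
ranks: |7|->6, |1|->1, |4|->3.5, |4|->3.5, |2|->2, |5|->5
Step 3: Attach original signs; sum ranks with positive sign and with negative sign.
W+ = 6 + 2 = 8
W- = 1 + 3.5 + 3.5 + 5 = 13
(Check: W+ + W- = 21 should equal n(n+1)/2 = 21.)
Step 4: Test statistic W = min(W+, W-) = 8.
Step 5: Ties in |d|, so use the tie-corrected normal approximation.
        E[W] = n(n+1)/4 = 6*7/4 = 10.5.
        Tie groups: |d|=4 (t=2); sum(t^3 - t) = 6.
        Var[W] = n(n+1)(2n+1)/24 - sum(t^3-t)/48 = 546/24 - 6/48 = 22.625.
        z = (W - E[W]) / sqrt(Var[W]) = (8 - 10.5) / 4.7566 = -0.5256.
        Two-sided p = 2*Phi(z) = 0.599174.
Step 6: alpha = 0.1. fail to reject H0.

W+ = 8, W- = 13, W = min = 8, p = 0.599174, fail to reject H0.


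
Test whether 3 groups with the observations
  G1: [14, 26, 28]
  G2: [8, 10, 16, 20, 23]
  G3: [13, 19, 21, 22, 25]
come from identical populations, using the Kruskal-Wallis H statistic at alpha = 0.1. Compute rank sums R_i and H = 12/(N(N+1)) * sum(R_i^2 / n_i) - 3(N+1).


Step 1: Combine all N = 13 observations and assign midranks.
sorted (value, group, rank): (8,G2,1), (10,G2,2), (13,G3,3), (14,G1,4), (16,G2,5), (19,G3,6), (20,G2,7), (21,G3,8), (22,G3,9), (23,G2,10), (25,G3,11), (26,G1,12), (28,G1,13)
Step 2: Sum ranks within each group.
R_1 = 29 (n_1 = 3)
R_2 = 25 (n_2 = 5)
R_3 = 37 (n_3 = 5)
Step 3: H = 12/(N(N+1)) * sum(R_i^2/n_i) - 3(N+1)
     = 12/(13*14) * (29^2/3 + 25^2/5 + 37^2/5) - 3*14
     = 0.065934 * 679.133 - 42
     = 2.778022.
Step 4: No ties, so H is used without correction.
Step 5: Under H0, H ~ chi^2(2); p-value = 0.249322.
Step 6: alpha = 0.1. fail to reject H0.

H = 2.7780, df = 2, p = 0.249322, fail to reject H0.


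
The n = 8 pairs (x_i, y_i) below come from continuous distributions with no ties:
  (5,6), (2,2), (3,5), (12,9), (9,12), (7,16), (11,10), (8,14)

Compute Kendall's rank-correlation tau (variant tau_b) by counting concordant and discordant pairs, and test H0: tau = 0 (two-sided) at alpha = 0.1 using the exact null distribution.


Step 1: Enumerate the 28 unordered pairs (i,j) with i<j and classify each by sign(x_j-x_i) * sign(y_j-y_i).
  (1,2):dx=-3,dy=-4->C; (1,3):dx=-2,dy=-1->C; (1,4):dx=+7,dy=+3->C; (1,5):dx=+4,dy=+6->C
  (1,6):dx=+2,dy=+10->C; (1,7):dx=+6,dy=+4->C; (1,8):dx=+3,dy=+8->C; (2,3):dx=+1,dy=+3->C
  (2,4):dx=+10,dy=+7->C; (2,5):dx=+7,dy=+10->C; (2,6):dx=+5,dy=+14->C; (2,7):dx=+9,dy=+8->C
  (2,8):dx=+6,dy=+12->C; (3,4):dx=+9,dy=+4->C; (3,5):dx=+6,dy=+7->C; (3,6):dx=+4,dy=+11->C
  (3,7):dx=+8,dy=+5->C; (3,8):dx=+5,dy=+9->C; (4,5):dx=-3,dy=+3->D; (4,6):dx=-5,dy=+7->D
  (4,7):dx=-1,dy=+1->D; (4,8):dx=-4,dy=+5->D; (5,6):dx=-2,dy=+4->D; (5,7):dx=+2,dy=-2->D
  (5,8):dx=-1,dy=+2->D; (6,7):dx=+4,dy=-6->D; (6,8):dx=+1,dy=-2->D; (7,8):dx=-3,dy=+4->D
Step 2: C = 18, D = 10, total pairs = 28.
Step 3: tau = (C - D)/(n(n-1)/2) = (18 - 10)/28 = 0.285714.
Step 4: Exact two-sided p-value (enumerate n! = 40320 permutations of y under H0): p = 0.398760.
Step 5: alpha = 0.1. fail to reject H0.

tau_b = 0.2857 (C=18, D=10), p = 0.398760, fail to reject H0.


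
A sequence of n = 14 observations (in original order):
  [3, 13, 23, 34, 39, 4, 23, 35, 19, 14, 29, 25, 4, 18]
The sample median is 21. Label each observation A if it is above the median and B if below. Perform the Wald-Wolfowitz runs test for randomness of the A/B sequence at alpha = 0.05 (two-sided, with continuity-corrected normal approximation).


Step 1: Compute median = 21; label A = above, B = below.
Labels in order: BBAAABAABBAABB  (n_A = 7, n_B = 7)
Step 2: Count runs R = 7.
Step 3: Under H0 (random ordering), E[R] = 2*n_A*n_B/(n_A+n_B) + 1 = 2*7*7/14 + 1 = 8.0000.
        Var[R] = 2*n_A*n_B*(2*n_A*n_B - n_A - n_B) / ((n_A+n_B)^2 * (n_A+n_B-1)) = 8232/2548 = 3.2308.
        SD[R] = 1.7974.
Step 4: Continuity-corrected z = (R + 0.5 - E[R]) / SD[R] = (7 + 0.5 - 8.0000) / 1.7974 = -0.2782.
Step 5: Two-sided p-value via normal approximation = 2*(1 - Phi(|z|)) = 0.780879.
Step 6: alpha = 0.05. fail to reject H0.

R = 7, z = -0.2782, p = 0.780879, fail to reject H0.


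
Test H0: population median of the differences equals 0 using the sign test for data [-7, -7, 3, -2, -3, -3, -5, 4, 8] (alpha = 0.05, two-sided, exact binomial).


Step 1: Discard zero differences. Original n = 9; n_eff = number of nonzero differences = 9.
Nonzero differences (with sign): -7, -7, +3, -2, -3, -3, -5, +4, +8
Step 2: Count signs: positive = 3, negative = 6.
Step 3: Under H0: P(positive) = 0.5, so the number of positives S ~ Bin(9, 0.5).
Step 4: Two-sided exact p-value = sum of Bin(9,0.5) probabilities at or below the observed probability = 0.507812.
Step 5: alpha = 0.05. fail to reject H0.

n_eff = 9, pos = 3, neg = 6, p = 0.507812, fail to reject H0.


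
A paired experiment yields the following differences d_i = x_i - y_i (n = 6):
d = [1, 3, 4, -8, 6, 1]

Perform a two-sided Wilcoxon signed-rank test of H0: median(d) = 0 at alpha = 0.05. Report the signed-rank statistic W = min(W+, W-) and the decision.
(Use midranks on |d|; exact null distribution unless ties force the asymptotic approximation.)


Step 1: Drop any zero differences (none here) and take |d_i|.
|d| = [1, 3, 4, 8, 6, 1]
Step 2: Midrank |d_i| (ties get averaged ranks).
ranks: |1|->1.5, |3|->3, |4|->4, |8|->6, |6|->5, |1|->1.5
Step 3: Attach original signs; sum ranks with positive sign and with negative sign.
W+ = 1.5 + 3 + 4 + 5 + 1.5 = 15
W- = 6 = 6
(Check: W+ + W- = 21 should equal n(n+1)/2 = 21.)
Step 4: Test statistic W = min(W+, W-) = 6.
Step 5: Ties in |d|, so use the tie-corrected normal approximation.
        E[W] = n(n+1)/4 = 6*7/4 = 10.5.
        Tie groups: |d|=1 (t=2); sum(t^3 - t) = 6.
        Var[W] = n(n+1)(2n+1)/24 - sum(t^3-t)/48 = 546/24 - 6/48 = 22.625.
        z = (W - E[W]) / sqrt(Var[W]) = (6 - 10.5) / 4.7566 = -0.9461.
        Two-sided p = 2*Phi(z) = 0.344118.
Step 6: alpha = 0.05. fail to reject H0.

W+ = 15, W- = 6, W = min = 6, p = 0.344118, fail to reject H0.


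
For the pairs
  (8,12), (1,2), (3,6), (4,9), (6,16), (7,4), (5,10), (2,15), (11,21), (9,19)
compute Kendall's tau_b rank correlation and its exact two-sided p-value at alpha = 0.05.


Step 1: Enumerate the 45 unordered pairs (i,j) with i<j and classify each by sign(x_j-x_i) * sign(y_j-y_i).
  (1,2):dx=-7,dy=-10->C; (1,3):dx=-5,dy=-6->C; (1,4):dx=-4,dy=-3->C; (1,5):dx=-2,dy=+4->D
  (1,6):dx=-1,dy=-8->C; (1,7):dx=-3,dy=-2->C; (1,8):dx=-6,dy=+3->D; (1,9):dx=+3,dy=+9->C
  (1,10):dx=+1,dy=+7->C; (2,3):dx=+2,dy=+4->C; (2,4):dx=+3,dy=+7->C; (2,5):dx=+5,dy=+14->C
  (2,6):dx=+6,dy=+2->C; (2,7):dx=+4,dy=+8->C; (2,8):dx=+1,dy=+13->C; (2,9):dx=+10,dy=+19->C
  (2,10):dx=+8,dy=+17->C; (3,4):dx=+1,dy=+3->C; (3,5):dx=+3,dy=+10->C; (3,6):dx=+4,dy=-2->D
  (3,7):dx=+2,dy=+4->C; (3,8):dx=-1,dy=+9->D; (3,9):dx=+8,dy=+15->C; (3,10):dx=+6,dy=+13->C
  (4,5):dx=+2,dy=+7->C; (4,6):dx=+3,dy=-5->D; (4,7):dx=+1,dy=+1->C; (4,8):dx=-2,dy=+6->D
  (4,9):dx=+7,dy=+12->C; (4,10):dx=+5,dy=+10->C; (5,6):dx=+1,dy=-12->D; (5,7):dx=-1,dy=-6->C
  (5,8):dx=-4,dy=-1->C; (5,9):dx=+5,dy=+5->C; (5,10):dx=+3,dy=+3->C; (6,7):dx=-2,dy=+6->D
  (6,8):dx=-5,dy=+11->D; (6,9):dx=+4,dy=+17->C; (6,10):dx=+2,dy=+15->C; (7,8):dx=-3,dy=+5->D
  (7,9):dx=+6,dy=+11->C; (7,10):dx=+4,dy=+9->C; (8,9):dx=+9,dy=+6->C; (8,10):dx=+7,dy=+4->C
  (9,10):dx=-2,dy=-2->C
Step 2: C = 35, D = 10, total pairs = 45.
Step 3: tau = (C - D)/(n(n-1)/2) = (35 - 10)/45 = 0.555556.
Step 4: Exact two-sided p-value (enumerate n! = 3628800 permutations of y under H0): p = 0.028609.
Step 5: alpha = 0.05. reject H0.

tau_b = 0.5556 (C=35, D=10), p = 0.028609, reject H0.


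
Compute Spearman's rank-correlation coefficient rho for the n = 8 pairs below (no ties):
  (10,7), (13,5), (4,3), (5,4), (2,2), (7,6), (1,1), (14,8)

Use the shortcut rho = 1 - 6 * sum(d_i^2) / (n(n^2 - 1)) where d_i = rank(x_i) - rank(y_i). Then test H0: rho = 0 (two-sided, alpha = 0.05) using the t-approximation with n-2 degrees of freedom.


Step 1: Rank x and y separately (midranks; no ties here).
rank(x): 10->6, 13->7, 4->3, 5->4, 2->2, 7->5, 1->1, 14->8
rank(y): 7->7, 5->5, 3->3, 4->4, 2->2, 6->6, 1->1, 8->8
Step 2: d_i = R_x(i) - R_y(i); compute d_i^2.
  (6-7)^2=1, (7-5)^2=4, (3-3)^2=0, (4-4)^2=0, (2-2)^2=0, (5-6)^2=1, (1-1)^2=0, (8-8)^2=0
sum(d^2) = 6.
Step 3: rho = 1 - 6*6 / (8*(8^2 - 1)) = 1 - 36/504 = 0.928571.
Step 4: Under H0, t = rho * sqrt((n-2)/(1-rho^2)) = 6.1283 ~ t(6).
Step 5: Two-sided p-value from the t-distribution with 6 df = 0.000863.
Step 6: alpha = 0.05. reject H0.

rho = 0.9286, p = 0.000863, reject H0 at alpha = 0.05.


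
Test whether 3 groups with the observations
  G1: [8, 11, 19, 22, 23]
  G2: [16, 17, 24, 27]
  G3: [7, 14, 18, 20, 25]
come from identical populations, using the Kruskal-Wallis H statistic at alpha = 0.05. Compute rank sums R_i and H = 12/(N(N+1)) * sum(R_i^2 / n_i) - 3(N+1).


Step 1: Combine all N = 14 observations and assign midranks.
sorted (value, group, rank): (7,G3,1), (8,G1,2), (11,G1,3), (14,G3,4), (16,G2,5), (17,G2,6), (18,G3,7), (19,G1,8), (20,G3,9), (22,G1,10), (23,G1,11), (24,G2,12), (25,G3,13), (27,G2,14)
Step 2: Sum ranks within each group.
R_1 = 34 (n_1 = 5)
R_2 = 37 (n_2 = 4)
R_3 = 34 (n_3 = 5)
Step 3: H = 12/(N(N+1)) * sum(R_i^2/n_i) - 3(N+1)
     = 12/(14*15) * (34^2/5 + 37^2/4 + 34^2/5) - 3*15
     = 0.057143 * 804.65 - 45
     = 0.980000.
Step 4: No ties, so H is used without correction.
Step 5: Under H0, H ~ chi^2(2); p-value = 0.612626.
Step 6: alpha = 0.05. fail to reject H0.

H = 0.9800, df = 2, p = 0.612626, fail to reject H0.


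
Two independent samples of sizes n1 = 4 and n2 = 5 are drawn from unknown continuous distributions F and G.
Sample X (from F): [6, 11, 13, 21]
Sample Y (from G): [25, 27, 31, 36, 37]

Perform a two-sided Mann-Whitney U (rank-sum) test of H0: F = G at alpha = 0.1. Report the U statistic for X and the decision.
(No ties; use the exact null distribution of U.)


Step 1: Combine and sort all 9 observations; assign midranks.
sorted (value, group): (6,X), (11,X), (13,X), (21,X), (25,Y), (27,Y), (31,Y), (36,Y), (37,Y)
ranks: 6->1, 11->2, 13->3, 21->4, 25->5, 27->6, 31->7, 36->8, 37->9
Step 2: Rank sum for X: R1 = 1 + 2 + 3 + 4 = 10.
Step 3: U_X = R1 - n1(n1+1)/2 = 10 - 4*5/2 = 10 - 10 = 0.
       U_Y = n1*n2 - U_X = 20 - 0 = 20.
Step 4: No ties, so the exact null distribution of U (based on enumerating the C(9,4) = 126 equally likely rank assignments) gives the two-sided p-value.
Step 5: p-value = 0.015873; compare to alpha = 0.1. reject H0.

U_X = 0, p = 0.015873, reject H0 at alpha = 0.1.


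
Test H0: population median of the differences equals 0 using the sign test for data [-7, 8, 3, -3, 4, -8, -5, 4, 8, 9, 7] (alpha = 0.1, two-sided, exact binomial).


Step 1: Discard zero differences. Original n = 11; n_eff = number of nonzero differences = 11.
Nonzero differences (with sign): -7, +8, +3, -3, +4, -8, -5, +4, +8, +9, +7
Step 2: Count signs: positive = 7, negative = 4.
Step 3: Under H0: P(positive) = 0.5, so the number of positives S ~ Bin(11, 0.5).
Step 4: Two-sided exact p-value = sum of Bin(11,0.5) probabilities at or below the observed probability = 0.548828.
Step 5: alpha = 0.1. fail to reject H0.

n_eff = 11, pos = 7, neg = 4, p = 0.548828, fail to reject H0.


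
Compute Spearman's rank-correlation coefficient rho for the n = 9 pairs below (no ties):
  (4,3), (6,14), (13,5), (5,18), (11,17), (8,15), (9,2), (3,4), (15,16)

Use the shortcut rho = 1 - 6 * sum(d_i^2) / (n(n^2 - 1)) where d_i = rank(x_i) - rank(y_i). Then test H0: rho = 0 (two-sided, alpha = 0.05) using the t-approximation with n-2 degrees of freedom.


Step 1: Rank x and y separately (midranks; no ties here).
rank(x): 4->2, 6->4, 13->8, 5->3, 11->7, 8->5, 9->6, 3->1, 15->9
rank(y): 3->2, 14->5, 5->4, 18->9, 17->8, 15->6, 2->1, 4->3, 16->7
Step 2: d_i = R_x(i) - R_y(i); compute d_i^2.
  (2-2)^2=0, (4-5)^2=1, (8-4)^2=16, (3-9)^2=36, (7-8)^2=1, (5-6)^2=1, (6-1)^2=25, (1-3)^2=4, (9-7)^2=4
sum(d^2) = 88.
Step 3: rho = 1 - 6*88 / (9*(9^2 - 1)) = 1 - 528/720 = 0.266667.
Step 4: Under H0, t = rho * sqrt((n-2)/(1-rho^2)) = 0.7320 ~ t(7).
Step 5: Two-sided p-value from the t-distribution with 7 df = 0.487922.
Step 6: alpha = 0.05. fail to reject H0.

rho = 0.2667, p = 0.487922, fail to reject H0 at alpha = 0.05.


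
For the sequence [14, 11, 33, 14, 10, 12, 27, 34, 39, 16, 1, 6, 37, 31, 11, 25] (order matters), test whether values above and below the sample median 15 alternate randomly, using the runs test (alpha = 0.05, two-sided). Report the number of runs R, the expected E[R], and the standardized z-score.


Step 1: Compute median = 15; label A = above, B = below.
Labels in order: BBABBBAAAABBAABA  (n_A = 8, n_B = 8)
Step 2: Count runs R = 8.
Step 3: Under H0 (random ordering), E[R] = 2*n_A*n_B/(n_A+n_B) + 1 = 2*8*8/16 + 1 = 9.0000.
        Var[R] = 2*n_A*n_B*(2*n_A*n_B - n_A - n_B) / ((n_A+n_B)^2 * (n_A+n_B-1)) = 14336/3840 = 3.7333.
        SD[R] = 1.9322.
Step 4: Continuity-corrected z = (R + 0.5 - E[R]) / SD[R] = (8 + 0.5 - 9.0000) / 1.9322 = -0.2588.
Step 5: Two-sided p-value via normal approximation = 2*(1 - Phi(|z|)) = 0.795809.
Step 6: alpha = 0.05. fail to reject H0.

R = 8, z = -0.2588, p = 0.795809, fail to reject H0.


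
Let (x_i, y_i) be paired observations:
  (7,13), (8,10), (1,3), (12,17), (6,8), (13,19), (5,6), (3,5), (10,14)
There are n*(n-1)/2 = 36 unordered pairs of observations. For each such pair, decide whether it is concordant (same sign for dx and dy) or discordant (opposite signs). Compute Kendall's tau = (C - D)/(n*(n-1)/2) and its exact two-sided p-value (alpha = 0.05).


Step 1: Enumerate the 36 unordered pairs (i,j) with i<j and classify each by sign(x_j-x_i) * sign(y_j-y_i).
  (1,2):dx=+1,dy=-3->D; (1,3):dx=-6,dy=-10->C; (1,4):dx=+5,dy=+4->C; (1,5):dx=-1,dy=-5->C
  (1,6):dx=+6,dy=+6->C; (1,7):dx=-2,dy=-7->C; (1,8):dx=-4,dy=-8->C; (1,9):dx=+3,dy=+1->C
  (2,3):dx=-7,dy=-7->C; (2,4):dx=+4,dy=+7->C; (2,5):dx=-2,dy=-2->C; (2,6):dx=+5,dy=+9->C
  (2,7):dx=-3,dy=-4->C; (2,8):dx=-5,dy=-5->C; (2,9):dx=+2,dy=+4->C; (3,4):dx=+11,dy=+14->C
  (3,5):dx=+5,dy=+5->C; (3,6):dx=+12,dy=+16->C; (3,7):dx=+4,dy=+3->C; (3,8):dx=+2,dy=+2->C
  (3,9):dx=+9,dy=+11->C; (4,5):dx=-6,dy=-9->C; (4,6):dx=+1,dy=+2->C; (4,7):dx=-7,dy=-11->C
  (4,8):dx=-9,dy=-12->C; (4,9):dx=-2,dy=-3->C; (5,6):dx=+7,dy=+11->C; (5,7):dx=-1,dy=-2->C
  (5,8):dx=-3,dy=-3->C; (5,9):dx=+4,dy=+6->C; (6,7):dx=-8,dy=-13->C; (6,8):dx=-10,dy=-14->C
  (6,9):dx=-3,dy=-5->C; (7,8):dx=-2,dy=-1->C; (7,9):dx=+5,dy=+8->C; (8,9):dx=+7,dy=+9->C
Step 2: C = 35, D = 1, total pairs = 36.
Step 3: tau = (C - D)/(n(n-1)/2) = (35 - 1)/36 = 0.944444.
Step 4: Exact two-sided p-value (enumerate n! = 362880 permutations of y under H0): p = 0.000050.
Step 5: alpha = 0.05. reject H0.

tau_b = 0.9444 (C=35, D=1), p = 0.000050, reject H0.


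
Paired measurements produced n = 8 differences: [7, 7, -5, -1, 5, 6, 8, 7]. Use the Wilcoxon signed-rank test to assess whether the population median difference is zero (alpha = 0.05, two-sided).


Step 1: Drop any zero differences (none here) and take |d_i|.
|d| = [7, 7, 5, 1, 5, 6, 8, 7]
Step 2: Midrank |d_i| (ties get averaged ranks).
ranks: |7|->6, |7|->6, |5|->2.5, |1|->1, |5|->2.5, |6|->4, |8|->8, |7|->6
Step 3: Attach original signs; sum ranks with positive sign and with negative sign.
W+ = 6 + 6 + 2.5 + 4 + 8 + 6 = 32.5
W- = 2.5 + 1 = 3.5
(Check: W+ + W- = 36 should equal n(n+1)/2 = 36.)
Step 4: Test statistic W = min(W+, W-) = 3.5.
Step 5: Ties in |d|, so use the tie-corrected normal approximation.
        E[W] = n(n+1)/4 = 8*9/4 = 18.
        Tie groups: |d|=5 (t=2), |d|=7 (t=3); sum(t^3 - t) = 30.
        Var[W] = n(n+1)(2n+1)/24 - sum(t^3-t)/48 = 1224/24 - 30/48 = 50.375.
        z = (W - E[W]) / sqrt(Var[W]) = (3.5 - 18) / 7.0975 = -2.0430.
        Two-sided p = 2*Phi(z) = 0.041056.
Step 6: alpha = 0.05. reject H0.

W+ = 32.5, W- = 3.5, W = min = 3.5, p = 0.041056, reject H0.


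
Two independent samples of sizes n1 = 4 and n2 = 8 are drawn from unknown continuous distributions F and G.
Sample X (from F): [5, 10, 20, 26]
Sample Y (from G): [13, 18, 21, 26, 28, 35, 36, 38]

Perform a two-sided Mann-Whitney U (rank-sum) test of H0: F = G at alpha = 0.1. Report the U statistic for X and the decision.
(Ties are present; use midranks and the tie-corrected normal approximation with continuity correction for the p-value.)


Step 1: Combine and sort all 12 observations; assign midranks.
sorted (value, group): (5,X), (10,X), (13,Y), (18,Y), (20,X), (21,Y), (26,X), (26,Y), (28,Y), (35,Y), (36,Y), (38,Y)
ranks: 5->1, 10->2, 13->3, 18->4, 20->5, 21->6, 26->7.5, 26->7.5, 28->9, 35->10, 36->11, 38->12
Step 2: Rank sum for X: R1 = 1 + 2 + 5 + 7.5 = 15.5.
Step 3: U_X = R1 - n1(n1+1)/2 = 15.5 - 4*5/2 = 15.5 - 10 = 5.5.
       U_Y = n1*n2 - U_X = 32 - 5.5 = 26.5.
Step 4: Ties are present, so use the tie-corrected normal approximation (with continuity correction) for the p-value.
Step 5: p-value = 0.088869; compare to alpha = 0.1. reject H0.

U_X = 5.5, p = 0.088869, reject H0 at alpha = 0.1.


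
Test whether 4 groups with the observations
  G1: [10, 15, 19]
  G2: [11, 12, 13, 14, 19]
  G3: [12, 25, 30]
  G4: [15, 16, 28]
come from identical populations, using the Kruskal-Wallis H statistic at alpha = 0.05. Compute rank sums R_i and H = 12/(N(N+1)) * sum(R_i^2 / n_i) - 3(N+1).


Step 1: Combine all N = 14 observations and assign midranks.
sorted (value, group, rank): (10,G1,1), (11,G2,2), (12,G2,3.5), (12,G3,3.5), (13,G2,5), (14,G2,6), (15,G1,7.5), (15,G4,7.5), (16,G4,9), (19,G1,10.5), (19,G2,10.5), (25,G3,12), (28,G4,13), (30,G3,14)
Step 2: Sum ranks within each group.
R_1 = 19 (n_1 = 3)
R_2 = 27 (n_2 = 5)
R_3 = 29.5 (n_3 = 3)
R_4 = 29.5 (n_4 = 3)
Step 3: H = 12/(N(N+1)) * sum(R_i^2/n_i) - 3(N+1)
     = 12/(14*15) * (19^2/3 + 27^2/5 + 29.5^2/3 + 29.5^2/3) - 3*15
     = 0.057143 * 846.3 - 45
     = 3.360000.
Step 4: Ties present; correction factor C = 1 - 18/(14^3 - 14) = 0.993407. Corrected H = 3.360000 / 0.993407 = 3.382301.
Step 5: Under H0, H ~ chi^2(3); p-value = 0.336351.
Step 6: alpha = 0.05. fail to reject H0.

H = 3.3823, df = 3, p = 0.336351, fail to reject H0.


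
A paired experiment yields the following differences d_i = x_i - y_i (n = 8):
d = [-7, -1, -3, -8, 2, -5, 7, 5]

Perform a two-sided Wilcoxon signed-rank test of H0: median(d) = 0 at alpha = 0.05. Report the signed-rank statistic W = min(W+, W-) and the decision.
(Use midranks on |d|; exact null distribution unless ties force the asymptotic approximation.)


Step 1: Drop any zero differences (none here) and take |d_i|.
|d| = [7, 1, 3, 8, 2, 5, 7, 5]
Step 2: Midrank |d_i| (ties get averaged ranks).
ranks: |7|->6.5, |1|->1, |3|->3, |8|->8, |2|->2, |5|->4.5, |7|->6.5, |5|->4.5
Step 3: Attach original signs; sum ranks with positive sign and with negative sign.
W+ = 2 + 6.5 + 4.5 = 13
W- = 6.5 + 1 + 3 + 8 + 4.5 = 23
(Check: W+ + W- = 36 should equal n(n+1)/2 = 36.)
Step 4: Test statistic W = min(W+, W-) = 13.
Step 5: Ties in |d|, so use the tie-corrected normal approximation.
        E[W] = n(n+1)/4 = 8*9/4 = 18.
        Tie groups: |d|=5 (t=2), |d|=7 (t=2); sum(t^3 - t) = 12.
        Var[W] = n(n+1)(2n+1)/24 - sum(t^3-t)/48 = 1224/24 - 12/48 = 50.75.
        z = (W - E[W]) / sqrt(Var[W]) = (13 - 18) / 7.1239 = -0.7019.
        Two-sided p = 2*Phi(z) = 0.482765.
Step 6: alpha = 0.05. fail to reject H0.

W+ = 13, W- = 23, W = min = 13, p = 0.482765, fail to reject H0.


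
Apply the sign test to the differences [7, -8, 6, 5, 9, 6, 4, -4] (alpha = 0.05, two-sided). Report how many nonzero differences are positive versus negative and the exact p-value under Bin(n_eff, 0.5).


Step 1: Discard zero differences. Original n = 8; n_eff = number of nonzero differences = 8.
Nonzero differences (with sign): +7, -8, +6, +5, +9, +6, +4, -4
Step 2: Count signs: positive = 6, negative = 2.
Step 3: Under H0: P(positive) = 0.5, so the number of positives S ~ Bin(8, 0.5).
Step 4: Two-sided exact p-value = sum of Bin(8,0.5) probabilities at or below the observed probability = 0.289062.
Step 5: alpha = 0.05. fail to reject H0.

n_eff = 8, pos = 6, neg = 2, p = 0.289062, fail to reject H0.


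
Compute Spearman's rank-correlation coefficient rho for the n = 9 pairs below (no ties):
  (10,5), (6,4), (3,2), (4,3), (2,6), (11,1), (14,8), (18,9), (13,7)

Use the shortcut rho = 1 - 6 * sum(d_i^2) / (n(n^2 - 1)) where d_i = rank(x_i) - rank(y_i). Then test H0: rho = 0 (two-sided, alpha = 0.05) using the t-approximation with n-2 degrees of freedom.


Step 1: Rank x and y separately (midranks; no ties here).
rank(x): 10->5, 6->4, 3->2, 4->3, 2->1, 11->6, 14->8, 18->9, 13->7
rank(y): 5->5, 4->4, 2->2, 3->3, 6->6, 1->1, 8->8, 9->9, 7->7
Step 2: d_i = R_x(i) - R_y(i); compute d_i^2.
  (5-5)^2=0, (4-4)^2=0, (2-2)^2=0, (3-3)^2=0, (1-6)^2=25, (6-1)^2=25, (8-8)^2=0, (9-9)^2=0, (7-7)^2=0
sum(d^2) = 50.
Step 3: rho = 1 - 6*50 / (9*(9^2 - 1)) = 1 - 300/720 = 0.583333.
Step 4: Under H0, t = rho * sqrt((n-2)/(1-rho^2)) = 1.9001 ~ t(7).
Step 5: Two-sided p-value from the t-distribution with 7 df = 0.099186.
Step 6: alpha = 0.05. fail to reject H0.

rho = 0.5833, p = 0.099186, fail to reject H0 at alpha = 0.05.


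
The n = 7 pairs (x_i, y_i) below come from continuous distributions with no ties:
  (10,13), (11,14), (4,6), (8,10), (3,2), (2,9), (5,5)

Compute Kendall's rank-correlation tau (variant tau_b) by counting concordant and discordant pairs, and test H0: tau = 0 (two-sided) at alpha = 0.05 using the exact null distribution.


Step 1: Enumerate the 21 unordered pairs (i,j) with i<j and classify each by sign(x_j-x_i) * sign(y_j-y_i).
  (1,2):dx=+1,dy=+1->C; (1,3):dx=-6,dy=-7->C; (1,4):dx=-2,dy=-3->C; (1,5):dx=-7,dy=-11->C
  (1,6):dx=-8,dy=-4->C; (1,7):dx=-5,dy=-8->C; (2,3):dx=-7,dy=-8->C; (2,4):dx=-3,dy=-4->C
  (2,5):dx=-8,dy=-12->C; (2,6):dx=-9,dy=-5->C; (2,7):dx=-6,dy=-9->C; (3,4):dx=+4,dy=+4->C
  (3,5):dx=-1,dy=-4->C; (3,6):dx=-2,dy=+3->D; (3,7):dx=+1,dy=-1->D; (4,5):dx=-5,dy=-8->C
  (4,6):dx=-6,dy=-1->C; (4,7):dx=-3,dy=-5->C; (5,6):dx=-1,dy=+7->D; (5,7):dx=+2,dy=+3->C
  (6,7):dx=+3,dy=-4->D
Step 2: C = 17, D = 4, total pairs = 21.
Step 3: tau = (C - D)/(n(n-1)/2) = (17 - 4)/21 = 0.619048.
Step 4: Exact two-sided p-value (enumerate n! = 5040 permutations of y under H0): p = 0.069048.
Step 5: alpha = 0.05. fail to reject H0.

tau_b = 0.6190 (C=17, D=4), p = 0.069048, fail to reject H0.


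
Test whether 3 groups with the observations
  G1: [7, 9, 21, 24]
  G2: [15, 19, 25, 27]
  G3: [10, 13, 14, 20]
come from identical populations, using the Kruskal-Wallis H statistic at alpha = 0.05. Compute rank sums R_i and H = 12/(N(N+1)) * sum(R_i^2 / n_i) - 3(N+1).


Step 1: Combine all N = 12 observations and assign midranks.
sorted (value, group, rank): (7,G1,1), (9,G1,2), (10,G3,3), (13,G3,4), (14,G3,5), (15,G2,6), (19,G2,7), (20,G3,8), (21,G1,9), (24,G1,10), (25,G2,11), (27,G2,12)
Step 2: Sum ranks within each group.
R_1 = 22 (n_1 = 4)
R_2 = 36 (n_2 = 4)
R_3 = 20 (n_3 = 4)
Step 3: H = 12/(N(N+1)) * sum(R_i^2/n_i) - 3(N+1)
     = 12/(12*13) * (22^2/4 + 36^2/4 + 20^2/4) - 3*13
     = 0.076923 * 545 - 39
     = 2.923077.
Step 4: No ties, so H is used without correction.
Step 5: Under H0, H ~ chi^2(2); p-value = 0.231879.
Step 6: alpha = 0.05. fail to reject H0.

H = 2.9231, df = 2, p = 0.231879, fail to reject H0.


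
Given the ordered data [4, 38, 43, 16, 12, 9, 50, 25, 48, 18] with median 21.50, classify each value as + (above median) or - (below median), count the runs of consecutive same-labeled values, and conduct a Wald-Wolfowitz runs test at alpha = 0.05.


Step 1: Compute median = 21.50; label A = above, B = below.
Labels in order: BAABBBAAAB  (n_A = 5, n_B = 5)
Step 2: Count runs R = 5.
Step 3: Under H0 (random ordering), E[R] = 2*n_A*n_B/(n_A+n_B) + 1 = 2*5*5/10 + 1 = 6.0000.
        Var[R] = 2*n_A*n_B*(2*n_A*n_B - n_A - n_B) / ((n_A+n_B)^2 * (n_A+n_B-1)) = 2000/900 = 2.2222.
        SD[R] = 1.4907.
Step 4: Continuity-corrected z = (R + 0.5 - E[R]) / SD[R] = (5 + 0.5 - 6.0000) / 1.4907 = -0.3354.
Step 5: Two-sided p-value via normal approximation = 2*(1 - Phi(|z|)) = 0.737316.
Step 6: alpha = 0.05. fail to reject H0.

R = 5, z = -0.3354, p = 0.737316, fail to reject H0.


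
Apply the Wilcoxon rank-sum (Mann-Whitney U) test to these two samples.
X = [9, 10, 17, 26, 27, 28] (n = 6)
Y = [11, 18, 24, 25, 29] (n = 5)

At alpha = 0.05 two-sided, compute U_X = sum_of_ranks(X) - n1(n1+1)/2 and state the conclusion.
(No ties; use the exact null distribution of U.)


Step 1: Combine and sort all 11 observations; assign midranks.
sorted (value, group): (9,X), (10,X), (11,Y), (17,X), (18,Y), (24,Y), (25,Y), (26,X), (27,X), (28,X), (29,Y)
ranks: 9->1, 10->2, 11->3, 17->4, 18->5, 24->6, 25->7, 26->8, 27->9, 28->10, 29->11
Step 2: Rank sum for X: R1 = 1 + 2 + 4 + 8 + 9 + 10 = 34.
Step 3: U_X = R1 - n1(n1+1)/2 = 34 - 6*7/2 = 34 - 21 = 13.
       U_Y = n1*n2 - U_X = 30 - 13 = 17.
Step 4: No ties, so the exact null distribution of U (based on enumerating the C(11,6) = 462 equally likely rank assignments) gives the two-sided p-value.
Step 5: p-value = 0.792208; compare to alpha = 0.05. fail to reject H0.

U_X = 13, p = 0.792208, fail to reject H0 at alpha = 0.05.


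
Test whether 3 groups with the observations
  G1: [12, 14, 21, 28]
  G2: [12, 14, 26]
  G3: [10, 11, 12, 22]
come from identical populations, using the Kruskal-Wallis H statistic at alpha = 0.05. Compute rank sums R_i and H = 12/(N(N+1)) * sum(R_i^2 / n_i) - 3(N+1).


Step 1: Combine all N = 11 observations and assign midranks.
sorted (value, group, rank): (10,G3,1), (11,G3,2), (12,G1,4), (12,G2,4), (12,G3,4), (14,G1,6.5), (14,G2,6.5), (21,G1,8), (22,G3,9), (26,G2,10), (28,G1,11)
Step 2: Sum ranks within each group.
R_1 = 29.5 (n_1 = 4)
R_2 = 20.5 (n_2 = 3)
R_3 = 16 (n_3 = 4)
Step 3: H = 12/(N(N+1)) * sum(R_i^2/n_i) - 3(N+1)
     = 12/(11*12) * (29.5^2/4 + 20.5^2/3 + 16^2/4) - 3*12
     = 0.090909 * 421.646 - 36
     = 2.331439.
Step 4: Ties present; correction factor C = 1 - 30/(11^3 - 11) = 0.977273. Corrected H = 2.331439 / 0.977273 = 2.385659.
Step 5: Under H0, H ~ chi^2(2); p-value = 0.303362.
Step 6: alpha = 0.05. fail to reject H0.

H = 2.3857, df = 2, p = 0.303362, fail to reject H0.


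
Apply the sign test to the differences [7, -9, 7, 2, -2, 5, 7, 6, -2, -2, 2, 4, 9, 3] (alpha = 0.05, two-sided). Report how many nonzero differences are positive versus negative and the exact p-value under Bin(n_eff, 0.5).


Step 1: Discard zero differences. Original n = 14; n_eff = number of nonzero differences = 14.
Nonzero differences (with sign): +7, -9, +7, +2, -2, +5, +7, +6, -2, -2, +2, +4, +9, +3
Step 2: Count signs: positive = 10, negative = 4.
Step 3: Under H0: P(positive) = 0.5, so the number of positives S ~ Bin(14, 0.5).
Step 4: Two-sided exact p-value = sum of Bin(14,0.5) probabilities at or below the observed probability = 0.179565.
Step 5: alpha = 0.05. fail to reject H0.

n_eff = 14, pos = 10, neg = 4, p = 0.179565, fail to reject H0.


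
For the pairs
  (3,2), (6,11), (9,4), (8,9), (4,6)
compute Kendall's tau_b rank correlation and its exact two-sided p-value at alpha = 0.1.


Step 1: Enumerate the 10 unordered pairs (i,j) with i<j and classify each by sign(x_j-x_i) * sign(y_j-y_i).
  (1,2):dx=+3,dy=+9->C; (1,3):dx=+6,dy=+2->C; (1,4):dx=+5,dy=+7->C; (1,5):dx=+1,dy=+4->C
  (2,3):dx=+3,dy=-7->D; (2,4):dx=+2,dy=-2->D; (2,5):dx=-2,dy=-5->C; (3,4):dx=-1,dy=+5->D
  (3,5):dx=-5,dy=+2->D; (4,5):dx=-4,dy=-3->C
Step 2: C = 6, D = 4, total pairs = 10.
Step 3: tau = (C - D)/(n(n-1)/2) = (6 - 4)/10 = 0.200000.
Step 4: Exact two-sided p-value (enumerate n! = 120 permutations of y under H0): p = 0.816667.
Step 5: alpha = 0.1. fail to reject H0.

tau_b = 0.2000 (C=6, D=4), p = 0.816667, fail to reject H0.


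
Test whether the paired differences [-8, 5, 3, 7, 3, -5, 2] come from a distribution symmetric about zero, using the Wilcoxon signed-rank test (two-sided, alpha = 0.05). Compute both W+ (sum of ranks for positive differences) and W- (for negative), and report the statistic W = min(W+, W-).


Step 1: Drop any zero differences (none here) and take |d_i|.
|d| = [8, 5, 3, 7, 3, 5, 2]
Step 2: Midrank |d_i| (ties get averaged ranks).
ranks: |8|->7, |5|->4.5, |3|->2.5, |7|->6, |3|->2.5, |5|->4.5, |2|->1
Step 3: Attach original signs; sum ranks with positive sign and with negative sign.
W+ = 4.5 + 2.5 + 6 + 2.5 + 1 = 16.5
W- = 7 + 4.5 = 11.5
(Check: W+ + W- = 28 should equal n(n+1)/2 = 28.)
Step 4: Test statistic W = min(W+, W-) = 11.5.
Step 5: Ties in |d|, so use the tie-corrected normal approximation.
        E[W] = n(n+1)/4 = 7*8/4 = 14.
        Tie groups: |d|=3 (t=2), |d|=5 (t=2); sum(t^3 - t) = 12.
        Var[W] = n(n+1)(2n+1)/24 - sum(t^3-t)/48 = 840/24 - 12/48 = 34.75.
        z = (W - E[W]) / sqrt(Var[W]) = (11.5 - 14) / 5.8949 = -0.4241.
        Two-sided p = 2*Phi(z) = 0.671497.
Step 6: alpha = 0.05. fail to reject H0.

W+ = 16.5, W- = 11.5, W = min = 11.5, p = 0.671497, fail to reject H0.


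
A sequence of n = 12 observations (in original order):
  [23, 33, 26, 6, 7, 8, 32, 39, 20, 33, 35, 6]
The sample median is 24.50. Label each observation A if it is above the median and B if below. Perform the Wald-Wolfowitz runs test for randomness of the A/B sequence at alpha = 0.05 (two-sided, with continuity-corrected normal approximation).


Step 1: Compute median = 24.50; label A = above, B = below.
Labels in order: BAABBBAABAAB  (n_A = 6, n_B = 6)
Step 2: Count runs R = 7.
Step 3: Under H0 (random ordering), E[R] = 2*n_A*n_B/(n_A+n_B) + 1 = 2*6*6/12 + 1 = 7.0000.
        Var[R] = 2*n_A*n_B*(2*n_A*n_B - n_A - n_B) / ((n_A+n_B)^2 * (n_A+n_B-1)) = 4320/1584 = 2.7273.
        SD[R] = 1.6514.
Step 4: R = E[R], so z = 0 with no continuity correction.
Step 5: Two-sided p-value via normal approximation = 2*(1 - Phi(|z|)) = 1.000000.
Step 6: alpha = 0.05. fail to reject H0.

R = 7, z = 0.0000, p = 1.000000, fail to reject H0.


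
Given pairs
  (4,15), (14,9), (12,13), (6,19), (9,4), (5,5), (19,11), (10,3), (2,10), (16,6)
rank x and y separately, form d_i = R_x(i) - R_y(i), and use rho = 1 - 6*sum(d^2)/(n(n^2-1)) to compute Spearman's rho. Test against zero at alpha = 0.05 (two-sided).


Step 1: Rank x and y separately (midranks; no ties here).
rank(x): 4->2, 14->8, 12->7, 6->4, 9->5, 5->3, 19->10, 10->6, 2->1, 16->9
rank(y): 15->9, 9->5, 13->8, 19->10, 4->2, 5->3, 11->7, 3->1, 10->6, 6->4
Step 2: d_i = R_x(i) - R_y(i); compute d_i^2.
  (2-9)^2=49, (8-5)^2=9, (7-8)^2=1, (4-10)^2=36, (5-2)^2=9, (3-3)^2=0, (10-7)^2=9, (6-1)^2=25, (1-6)^2=25, (9-4)^2=25
sum(d^2) = 188.
Step 3: rho = 1 - 6*188 / (10*(10^2 - 1)) = 1 - 1128/990 = -0.139394.
Step 4: Under H0, t = rho * sqrt((n-2)/(1-rho^2)) = -0.3982 ~ t(8).
Step 5: Two-sided p-value from the t-distribution with 8 df = 0.700932.
Step 6: alpha = 0.05. fail to reject H0.

rho = -0.1394, p = 0.700932, fail to reject H0 at alpha = 0.05.
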